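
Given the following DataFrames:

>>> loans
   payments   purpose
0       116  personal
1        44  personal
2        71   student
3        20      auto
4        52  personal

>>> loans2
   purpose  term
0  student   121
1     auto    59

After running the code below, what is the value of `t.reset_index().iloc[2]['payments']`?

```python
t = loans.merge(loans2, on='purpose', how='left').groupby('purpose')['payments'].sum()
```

71

merge on 'purpose' (how='left') → 5 rows:
   payments   purpose   term
0       116  personal    NaN
1        44  personal    NaN
2        71   student  121.0
3        20      auto   59.0
4        52  personal    NaN
group by purpose, sum of payments:
purpose
auto         20
personal    212
student      71
Name: payments, dtype: int64
reset_index():
    purpose  payments
0      auto        20
1  personal       212
2   student        71
So iloc[2]['payments'] = 71.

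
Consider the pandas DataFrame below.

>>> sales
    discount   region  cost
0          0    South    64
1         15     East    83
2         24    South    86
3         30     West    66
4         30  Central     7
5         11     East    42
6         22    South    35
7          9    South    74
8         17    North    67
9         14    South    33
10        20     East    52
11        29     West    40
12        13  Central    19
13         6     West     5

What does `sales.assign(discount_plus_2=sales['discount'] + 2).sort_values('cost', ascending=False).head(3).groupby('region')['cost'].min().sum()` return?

add column discount_plus_2 = sales['discount'] + 2:
    discount   region  cost  discount_plus_2
0          0    South    64                2
1         15     East    83               17
2         24    South    86               26
3         30     West    66               32
4         30  Central     7               32
5         11     East    42               13
6         22    South    35               24
7          9    South    74               11
8         17    North    67               19
9         14    South    33               16
10        20     East    52               22
11        29     West    40               31
12        13  Central    19               15
13         6     West     5                8
sort by cost descending:
    discount   region  cost  discount_plus_2
2         24    South    86               26
1         15     East    83               17
7          9    South    74               11
8         17    North    67               19
3         30     West    66               32
0          0    South    64                2
10        20     East    52               22
5         11     East    42               13
11        29     West    40               31
6         22    South    35               24
9         14    South    33               16
12        13  Central    19               15
4         30  Central     7               32
13         6     West     5                8
take first 3 rows:
   discount region  cost  discount_plus_2
2        24  South    86               26
1        15   East    83               17
7         9  South    74               11
group by region, min of cost:
region
East     83
South    74
Name: cost, dtype: int64

157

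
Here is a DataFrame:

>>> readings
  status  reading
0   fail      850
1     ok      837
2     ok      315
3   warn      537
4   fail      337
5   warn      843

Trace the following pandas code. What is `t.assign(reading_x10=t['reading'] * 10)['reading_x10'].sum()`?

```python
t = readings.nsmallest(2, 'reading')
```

6520

take 2 rows with smallest reading:
  status  reading
2     ok      315
4   fail      337
add column reading_x10 = t['reading'] * 10:
  status  reading  reading_x10
2     ok      315         3150
4   fail      337         3370
The sum of column 'reading_x10' is 6520.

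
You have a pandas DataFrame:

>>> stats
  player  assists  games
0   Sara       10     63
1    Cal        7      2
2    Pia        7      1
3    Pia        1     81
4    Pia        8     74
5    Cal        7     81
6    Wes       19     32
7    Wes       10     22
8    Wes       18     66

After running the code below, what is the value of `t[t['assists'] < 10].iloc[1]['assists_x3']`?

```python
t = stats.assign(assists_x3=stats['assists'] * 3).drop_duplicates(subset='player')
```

21

add column assists_x3 = stats['assists'] * 3:
  player  assists  games  assists_x3
0   Sara       10     63          30
1    Cal        7      2          21
2    Pia        7      1          21
3    Pia        1     81           3
4    Pia        8     74          24
5    Cal        7     81          21
6    Wes       19     32          57
7    Wes       10     22          30
8    Wes       18     66          54
drop duplicate player (keep=first):
  player  assists  games  assists_x3
0   Sara       10     63          30
1    Cal        7      2          21
2    Pia        7      1          21
6    Wes       19     32          57
filter rows where assists < 10:
  player  assists  games  assists_x3
1    Cal        7      2          21
2    Pia        7      1          21
value at position 1, column 'assists_x3' → 21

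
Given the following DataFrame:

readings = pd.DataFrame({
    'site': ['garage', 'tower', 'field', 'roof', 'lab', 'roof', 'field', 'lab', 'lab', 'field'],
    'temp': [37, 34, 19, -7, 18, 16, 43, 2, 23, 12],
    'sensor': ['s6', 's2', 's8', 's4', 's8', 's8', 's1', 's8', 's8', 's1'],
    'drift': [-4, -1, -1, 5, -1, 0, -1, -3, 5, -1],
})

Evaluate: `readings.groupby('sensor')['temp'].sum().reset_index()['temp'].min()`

group by sensor, sum of temp:
sensor
s1    55
s2    34
s4    -7
s6    37
s8    78
Name: temp, dtype: int64
reset_index():
  sensor  temp
0     s1    55
1     s2    34
2     s4    -7
3     s6    37
4     s8    78
Reading off the min of column 'temp', we get -7.

-7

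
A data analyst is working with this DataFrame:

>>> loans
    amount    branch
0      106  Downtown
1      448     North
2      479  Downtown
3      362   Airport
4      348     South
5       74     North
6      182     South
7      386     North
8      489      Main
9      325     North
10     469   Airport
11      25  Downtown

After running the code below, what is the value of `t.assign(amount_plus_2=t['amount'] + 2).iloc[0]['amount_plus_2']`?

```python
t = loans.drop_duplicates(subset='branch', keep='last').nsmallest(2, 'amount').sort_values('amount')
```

drop duplicate branch (keep=last):
    amount    branch
6      182     South
8      489      Main
9      325     North
10     469   Airport
11      25  Downtown
take 2 rows with smallest amount:
    amount    branch
11      25  Downtown
6      182     South
sort by amount:
    amount    branch
11      25  Downtown
6      182     South
add column amount_plus_2 = t['amount'] + 2:
    amount    branch  amount_plus_2
11      25  Downtown             27
6      182     South            184
Taking the value at position 0, column 'amount_plus_2' gives 27.

27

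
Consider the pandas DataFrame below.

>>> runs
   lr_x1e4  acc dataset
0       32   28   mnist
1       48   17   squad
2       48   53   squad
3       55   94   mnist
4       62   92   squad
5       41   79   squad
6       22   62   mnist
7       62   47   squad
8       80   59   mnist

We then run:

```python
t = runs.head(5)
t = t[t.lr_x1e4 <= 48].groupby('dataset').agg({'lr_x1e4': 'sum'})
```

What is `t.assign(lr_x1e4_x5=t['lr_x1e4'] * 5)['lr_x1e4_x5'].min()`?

take first 5 rows:
   lr_x1e4  acc dataset
0       32   28   mnist
1       48   17   squad
2       48   53   squad
3       55   94   mnist
4       62   92   squad
filter rows where lr_x1e4 <= 48:
   lr_x1e4  acc dataset
0       32   28   mnist
1       48   17   squad
2       48   53   squad
group by dataset, sum of lr_x1e4:
         lr_x1e4
dataset         
mnist         32
squad         96
add column lr_x1e4_x5 = t['lr_x1e4'] * 5:
         lr_x1e4  lr_x1e4_x5
dataset                     
mnist         32         160
squad         96         480
min of column 'lr_x1e4_x5' → 160

160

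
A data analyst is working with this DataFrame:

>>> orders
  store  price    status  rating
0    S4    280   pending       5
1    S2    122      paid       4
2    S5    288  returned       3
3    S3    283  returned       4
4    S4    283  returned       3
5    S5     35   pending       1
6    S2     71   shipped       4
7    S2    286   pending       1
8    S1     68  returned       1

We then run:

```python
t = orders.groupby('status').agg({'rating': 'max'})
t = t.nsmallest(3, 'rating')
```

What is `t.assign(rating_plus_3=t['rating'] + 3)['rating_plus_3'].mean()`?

group by status, max of rating:
          rating
status          
paid           4
pending        5
returned       4
shipped        4
take 3 rows with smallest rating:
          rating
status          
paid           4
returned       4
shipped        4
add column rating_plus_3 = t['rating'] + 3:
          rating  rating_plus_3
status                         
paid           4              7
returned       4              7
shipped        4              7

7.0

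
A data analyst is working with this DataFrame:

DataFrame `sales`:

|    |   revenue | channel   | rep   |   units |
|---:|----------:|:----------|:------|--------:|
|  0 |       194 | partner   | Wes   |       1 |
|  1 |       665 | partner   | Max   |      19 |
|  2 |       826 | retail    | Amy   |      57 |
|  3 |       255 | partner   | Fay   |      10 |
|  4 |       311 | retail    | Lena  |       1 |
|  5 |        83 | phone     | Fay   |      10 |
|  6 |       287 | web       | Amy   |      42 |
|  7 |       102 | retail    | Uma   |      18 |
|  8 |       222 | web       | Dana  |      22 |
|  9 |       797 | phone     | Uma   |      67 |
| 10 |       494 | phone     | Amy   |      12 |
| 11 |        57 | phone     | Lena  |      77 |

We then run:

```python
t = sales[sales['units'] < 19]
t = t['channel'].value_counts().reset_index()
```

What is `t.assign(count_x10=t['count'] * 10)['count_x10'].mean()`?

filter rows where units < 19:
    revenue  channel   rep  units
0       194  partner   Wes      1
3       255  partner   Fay     10
4       311   retail  Lena      1
5        83    phone   Fay     10
7       102   retail   Uma     18
10      494    phone   Amy     12
value_counts of channel:
channel
partner    2
retail     2
phone      2
Name: count, dtype: int64
reset_index():
   channel  count
0  partner      2
1   retail      2
2    phone      2
add column count_x10 = t['count'] * 10:
   channel  count  count_x10
0  partner      2         20
1   retail      2         20
2    phone      2         20

20.0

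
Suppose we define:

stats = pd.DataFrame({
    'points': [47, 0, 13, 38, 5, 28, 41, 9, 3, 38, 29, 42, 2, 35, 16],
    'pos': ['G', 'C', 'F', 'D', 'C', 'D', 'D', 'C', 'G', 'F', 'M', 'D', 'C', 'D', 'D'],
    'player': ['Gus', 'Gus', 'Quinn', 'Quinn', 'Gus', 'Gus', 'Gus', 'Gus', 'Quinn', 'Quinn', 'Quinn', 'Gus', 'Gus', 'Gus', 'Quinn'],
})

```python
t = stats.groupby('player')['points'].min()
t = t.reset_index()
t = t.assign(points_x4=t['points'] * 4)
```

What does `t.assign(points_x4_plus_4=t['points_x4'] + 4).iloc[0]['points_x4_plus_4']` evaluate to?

group by player, min of points:
player
Gus      0
Quinn    3
Name: points, dtype: int64
reset_index():
  player  points
0    Gus       0
1  Quinn       3
add column points_x4 = t['points'] * 4:
  player  points  points_x4
0    Gus       0          0
1  Quinn       3         12
add column points_x4_plus_4 = t['points_x4'] + 4:
  player  points  points_x4  points_x4_plus_4
0    Gus       0          0                 4
1  Quinn       3         12                16
Hence 4.

4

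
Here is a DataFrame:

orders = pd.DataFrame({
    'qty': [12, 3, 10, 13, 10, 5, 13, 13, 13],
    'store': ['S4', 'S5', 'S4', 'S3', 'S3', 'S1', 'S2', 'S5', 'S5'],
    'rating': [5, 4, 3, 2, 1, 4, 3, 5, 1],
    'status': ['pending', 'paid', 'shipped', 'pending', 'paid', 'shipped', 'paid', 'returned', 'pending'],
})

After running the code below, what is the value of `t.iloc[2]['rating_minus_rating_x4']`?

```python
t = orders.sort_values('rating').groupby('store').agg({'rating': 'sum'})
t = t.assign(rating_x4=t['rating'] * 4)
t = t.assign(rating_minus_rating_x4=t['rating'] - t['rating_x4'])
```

sort by rating:
   qty store  rating    status
4   10    S3       1      paid
8   13    S5       1   pending
3   13    S3       2   pending
2   10    S4       3   shipped
6   13    S2       3      paid
1    3    S5       4      paid
5    5    S1       4   shipped
0   12    S4       5   pending
7   13    S5       5  returned
group by store, sum of rating:
       rating
store        
S1          4
S2          3
S3          3
S4          8
S5         10
add column rating_x4 = t['rating'] * 4:
       rating  rating_x4
store                   
S1          4         16
S2          3         12
S3          3         12
S4          8         32
S5         10         40
add column rating_minus_rating_x4 = t['rating'] - t['rating_x4']:
       rating  rating_x4  rating_minus_rating_x4
store                                           
S1          4         16                     -12
S2          3         12                      -9
S3          3         12                      -9
S4          8         32                     -24
S5         10         40                     -30

-9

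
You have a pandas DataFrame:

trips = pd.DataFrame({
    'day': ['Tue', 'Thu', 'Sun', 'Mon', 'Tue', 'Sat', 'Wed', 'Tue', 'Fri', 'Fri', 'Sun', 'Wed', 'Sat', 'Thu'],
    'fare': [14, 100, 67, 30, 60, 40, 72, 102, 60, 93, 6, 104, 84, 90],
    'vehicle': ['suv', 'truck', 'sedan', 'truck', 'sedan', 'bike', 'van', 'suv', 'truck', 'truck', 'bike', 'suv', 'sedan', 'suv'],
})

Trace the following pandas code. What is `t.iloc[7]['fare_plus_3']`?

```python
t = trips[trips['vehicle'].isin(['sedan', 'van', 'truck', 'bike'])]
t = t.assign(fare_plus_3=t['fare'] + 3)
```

filter rows where vehicle in ['sedan', 'van', 'truck', 'bike']:
    day  fare vehicle
1   Thu   100   truck
2   Sun    67   sedan
3   Mon    30   truck
4   Tue    60   sedan
5   Sat    40    bike
6   Wed    72     van
8   Fri    60   truck
9   Fri    93   truck
10  Sun     6    bike
12  Sat    84   sedan
add column fare_plus_3 = t['fare'] + 3:
    day  fare vehicle  fare_plus_3
1   Thu   100   truck          103
2   Sun    67   sedan           70
3   Mon    30   truck           33
4   Tue    60   sedan           63
5   Sat    40    bike           43
6   Wed    72     van           75
8   Fri    60   truck           63
9   Fri    93   truck           96
10  Sun     6    bike            9
12  Sat    84   sedan           87
The value at position 7, column 'fare_plus_3' is 96.

96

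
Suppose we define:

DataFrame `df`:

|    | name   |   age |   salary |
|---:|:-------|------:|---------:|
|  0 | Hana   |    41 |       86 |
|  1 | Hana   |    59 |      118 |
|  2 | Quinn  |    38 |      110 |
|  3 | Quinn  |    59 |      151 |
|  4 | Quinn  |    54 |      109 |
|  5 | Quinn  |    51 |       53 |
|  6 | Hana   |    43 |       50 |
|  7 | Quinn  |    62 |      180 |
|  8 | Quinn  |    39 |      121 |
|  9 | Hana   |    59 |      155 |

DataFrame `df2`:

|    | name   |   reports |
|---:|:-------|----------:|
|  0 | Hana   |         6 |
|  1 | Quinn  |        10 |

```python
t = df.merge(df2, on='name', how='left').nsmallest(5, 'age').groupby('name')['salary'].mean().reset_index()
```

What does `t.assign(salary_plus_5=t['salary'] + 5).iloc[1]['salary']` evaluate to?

94.6666666667

merge on 'name' (how='left') → 10 rows:
    name  age  salary  reports
0   Hana   41      86        6
1   Hana   59     118        6
2  Quinn   38     110       10
3  Quinn   59     151       10
4  Quinn   54     109       10
5  Quinn   51      53       10
6   Hana   43      50        6
7  Quinn   62     180       10
8  Quinn   39     121       10
9   Hana   59     155        6
take 5 rows with smallest age:
    name  age  salary  reports
2  Quinn   38     110       10
8  Quinn   39     121       10
0   Hana   41      86        6
6   Hana   43      50        6
5  Quinn   51      53       10
group by name, mean of salary:
name
Hana     68.000000
Quinn    94.666667
Name: salary, dtype: float64
reset_index():
    name     salary
0   Hana  68.000000
1  Quinn  94.666667
add column salary_plus_5 = t['salary'] + 5:
    name     salary  salary_plus_5
0   Hana  68.000000      73.000000
1  Quinn  94.666667      99.666667
So iloc[1]['salary'] = 94.6666666667.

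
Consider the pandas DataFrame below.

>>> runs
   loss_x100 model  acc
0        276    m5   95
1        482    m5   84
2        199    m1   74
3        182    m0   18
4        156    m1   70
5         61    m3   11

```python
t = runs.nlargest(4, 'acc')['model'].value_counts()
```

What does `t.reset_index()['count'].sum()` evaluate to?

take 4 rows with largest acc:
   loss_x100 model  acc
0        276    m5   95
1        482    m5   84
2        199    m1   74
4        156    m1   70
value_counts of model:
model
m5    2
m1    2
Name: count, dtype: int64
reset_index():
  model  count
0    m5      2
1    m1      2
Then the sum of column 'count': 4

4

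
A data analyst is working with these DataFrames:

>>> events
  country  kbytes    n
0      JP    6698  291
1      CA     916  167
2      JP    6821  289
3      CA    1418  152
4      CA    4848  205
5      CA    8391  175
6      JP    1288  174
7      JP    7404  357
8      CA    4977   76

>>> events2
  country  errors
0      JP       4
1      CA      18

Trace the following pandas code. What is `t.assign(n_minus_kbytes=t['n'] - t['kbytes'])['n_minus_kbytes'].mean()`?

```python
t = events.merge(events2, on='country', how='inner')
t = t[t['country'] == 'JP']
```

merge on 'country' (how='inner') → 9 rows:
  country  kbytes    n  errors
0      JP    6698  291       4
1      CA     916  167      18
2      JP    6821  289       4
3      CA    1418  152      18
4      CA    4848  205      18
5      CA    8391  175      18
6      JP    1288  174       4
7      JP    7404  357       4
8      CA    4977   76      18
filter rows where country == 'JP':
  country  kbytes    n  errors
0      JP    6698  291       4
2      JP    6821  289       4
6      JP    1288  174       4
7      JP    7404  357       4
add column n_minus_kbytes = t['n'] - t['kbytes']:
  country  kbytes    n  errors  n_minus_kbytes
0      JP    6698  291       4           -6407
2      JP    6821  289       4           -6532
6      JP    1288  174       4           -1114
7      JP    7404  357       4           -7047
Hence -5275.0.

-5275.0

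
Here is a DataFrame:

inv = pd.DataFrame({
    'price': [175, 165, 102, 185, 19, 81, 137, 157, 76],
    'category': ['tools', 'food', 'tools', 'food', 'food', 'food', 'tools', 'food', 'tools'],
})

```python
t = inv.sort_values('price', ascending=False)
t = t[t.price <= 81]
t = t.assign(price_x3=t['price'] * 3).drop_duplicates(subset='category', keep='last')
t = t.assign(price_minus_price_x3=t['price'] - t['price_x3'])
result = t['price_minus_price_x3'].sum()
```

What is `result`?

-190

sort by price descending:
   price category
3    185     food
0    175    tools
1    165     food
7    157     food
6    137    tools
2    102    tools
5     81     food
8     76    tools
4     19     food
filter rows where price <= 81:
   price category
5     81     food
8     76    tools
4     19     food
add column price_x3 = t['price'] * 3:
   price category  price_x3
5     81     food       243
8     76    tools       228
4     19     food        57
drop duplicate category (keep=last):
   price category  price_x3
8     76    tools       228
4     19     food        57
add column price_minus_price_x3 = t['price'] - t['price_x3']:
   price category  price_x3  price_minus_price_x3
8     76    tools       228                  -152
4     19     food        57                   -38
Hence -190.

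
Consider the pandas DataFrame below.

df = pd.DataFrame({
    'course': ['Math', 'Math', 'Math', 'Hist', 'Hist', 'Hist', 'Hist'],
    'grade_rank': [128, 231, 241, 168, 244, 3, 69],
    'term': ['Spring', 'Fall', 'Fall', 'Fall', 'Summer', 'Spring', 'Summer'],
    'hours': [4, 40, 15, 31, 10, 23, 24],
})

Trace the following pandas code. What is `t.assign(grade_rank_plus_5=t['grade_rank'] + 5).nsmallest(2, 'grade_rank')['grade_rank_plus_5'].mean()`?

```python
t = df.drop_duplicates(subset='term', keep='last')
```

41.0

drop duplicate term (keep=last):
  course  grade_rank    term  hours
3   Hist         168    Fall     31
5   Hist           3  Spring     23
6   Hist          69  Summer     24
add column grade_rank_plus_5 = t['grade_rank'] + 5:
  course  grade_rank    term  hours  grade_rank_plus_5
3   Hist         168    Fall     31                173
5   Hist           3  Spring     23                  8
6   Hist          69  Summer     24                 74
take 2 rows with smallest grade_rank:
  course  grade_rank    term  hours  grade_rank_plus_5
5   Hist           3  Spring     23                  8
6   Hist          69  Summer     24                 74
mean of column 'grade_rank_plus_5' → 41.0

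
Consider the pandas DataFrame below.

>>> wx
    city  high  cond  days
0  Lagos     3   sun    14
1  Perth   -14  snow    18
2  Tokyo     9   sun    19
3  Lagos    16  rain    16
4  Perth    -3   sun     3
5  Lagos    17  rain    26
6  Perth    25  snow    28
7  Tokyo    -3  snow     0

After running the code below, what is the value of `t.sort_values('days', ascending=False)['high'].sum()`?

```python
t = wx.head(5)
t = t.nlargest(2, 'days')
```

-5

take first 5 rows:
    city  high  cond  days
0  Lagos     3   sun    14
1  Perth   -14  snow    18
2  Tokyo     9   sun    19
3  Lagos    16  rain    16
4  Perth    -3   sun     3
take 2 rows with largest days:
    city  high  cond  days
2  Tokyo     9   sun    19
1  Perth   -14  snow    18
sort by days descending:
    city  high  cond  days
2  Tokyo     9   sun    19
1  Perth   -14  snow    18
Then the sum of column 'high': -5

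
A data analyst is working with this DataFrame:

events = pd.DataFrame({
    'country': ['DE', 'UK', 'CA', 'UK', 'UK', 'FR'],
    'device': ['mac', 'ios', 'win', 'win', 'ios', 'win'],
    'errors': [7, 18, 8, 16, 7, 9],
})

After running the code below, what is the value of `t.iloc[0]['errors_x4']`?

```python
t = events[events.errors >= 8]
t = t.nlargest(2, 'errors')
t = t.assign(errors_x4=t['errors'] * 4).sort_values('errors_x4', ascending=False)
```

filter rows where errors >= 8:
  country device  errors
1      UK    ios      18
2      CA    win       8
3      UK    win      16
5      FR    win       9
take 2 rows with largest errors:
  country device  errors
1      UK    ios      18
3      UK    win      16
add column errors_x4 = t['errors'] * 4:
  country device  errors  errors_x4
1      UK    ios      18         72
3      UK    win      16         64
sort by errors_x4 descending:
  country device  errors  errors_x4
1      UK    ios      18         72
3      UK    win      16         64

72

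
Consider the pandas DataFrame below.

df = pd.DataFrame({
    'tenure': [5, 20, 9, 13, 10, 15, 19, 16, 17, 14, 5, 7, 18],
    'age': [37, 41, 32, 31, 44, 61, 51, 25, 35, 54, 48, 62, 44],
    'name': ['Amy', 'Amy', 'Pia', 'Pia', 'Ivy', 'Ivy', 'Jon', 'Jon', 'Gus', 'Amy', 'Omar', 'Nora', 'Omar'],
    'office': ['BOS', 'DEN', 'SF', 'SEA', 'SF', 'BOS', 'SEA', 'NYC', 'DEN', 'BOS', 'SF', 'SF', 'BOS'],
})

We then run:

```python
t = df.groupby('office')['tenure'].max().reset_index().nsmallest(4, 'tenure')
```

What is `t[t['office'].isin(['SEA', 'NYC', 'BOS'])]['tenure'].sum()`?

group by office, max of tenure:
office
BOS    18
DEN    20
NYC    16
SEA    19
SF     10
Name: tenure, dtype: int64
reset_index():
  office  tenure
0    BOS      18
1    DEN      20
2    NYC      16
3    SEA      19
4     SF      10
take 4 rows with smallest tenure:
  office  tenure
4     SF      10
2    NYC      16
0    BOS      18
3    SEA      19
filter rows where office in ['SEA', 'NYC', 'BOS']:
  office  tenure
2    NYC      16
0    BOS      18
3    SEA      19
Taking the sum of column 'tenure' gives 53.

53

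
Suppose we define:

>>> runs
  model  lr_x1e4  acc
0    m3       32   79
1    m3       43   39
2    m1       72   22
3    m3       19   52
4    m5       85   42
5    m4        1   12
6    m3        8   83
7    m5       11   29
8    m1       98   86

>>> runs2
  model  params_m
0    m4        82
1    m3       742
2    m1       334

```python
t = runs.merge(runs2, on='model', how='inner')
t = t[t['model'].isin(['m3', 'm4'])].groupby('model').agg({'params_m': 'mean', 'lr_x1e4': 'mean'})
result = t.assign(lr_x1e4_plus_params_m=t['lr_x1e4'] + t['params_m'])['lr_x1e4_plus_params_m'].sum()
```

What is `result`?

merge on 'model' (how='inner') → 7 rows:
  model  lr_x1e4  acc  params_m
0    m3       32   79       742
1    m3       43   39       742
2    m1       72   22       334
3    m3       19   52       742
4    m4        1   12        82
5    m3        8   83       742
6    m1       98   86       334
filter rows where model in ['m3', 'm4']:
  model  lr_x1e4  acc  params_m
0    m3       32   79       742
1    m3       43   39       742
3    m3       19   52       742
4    m4        1   12        82
5    m3        8   83       742
group by model: mean(params_m), mean(lr_x1e4):
       params_m  lr_x1e4
model                   
m3        742.0     25.5
m4         82.0      1.0
add column lr_x1e4_plus_params_m = t['lr_x1e4'] + t['params_m']:
       params_m  lr_x1e4  lr_x1e4_plus_params_m
model                                          
m3        742.0     25.5                  767.5
m4         82.0      1.0                   83.0

850.5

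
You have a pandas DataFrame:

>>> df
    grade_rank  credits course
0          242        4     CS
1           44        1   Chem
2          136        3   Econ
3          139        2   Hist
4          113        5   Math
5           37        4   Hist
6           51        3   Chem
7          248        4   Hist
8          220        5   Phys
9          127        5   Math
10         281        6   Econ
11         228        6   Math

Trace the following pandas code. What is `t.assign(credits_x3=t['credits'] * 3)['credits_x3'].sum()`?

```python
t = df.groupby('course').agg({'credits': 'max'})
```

84

group by course, max of credits:
        credits
course         
CS            4
Chem          3
Econ          6
Hist          4
Math          6
Phys          5
add column credits_x3 = t['credits'] * 3:
        credits  credits_x3
course                     
CS            4          12
Chem          3           9
Econ          6          18
Hist          4          12
Math          6          18
Phys          5          15
Finally, sum of column 'credits_x3' = 84.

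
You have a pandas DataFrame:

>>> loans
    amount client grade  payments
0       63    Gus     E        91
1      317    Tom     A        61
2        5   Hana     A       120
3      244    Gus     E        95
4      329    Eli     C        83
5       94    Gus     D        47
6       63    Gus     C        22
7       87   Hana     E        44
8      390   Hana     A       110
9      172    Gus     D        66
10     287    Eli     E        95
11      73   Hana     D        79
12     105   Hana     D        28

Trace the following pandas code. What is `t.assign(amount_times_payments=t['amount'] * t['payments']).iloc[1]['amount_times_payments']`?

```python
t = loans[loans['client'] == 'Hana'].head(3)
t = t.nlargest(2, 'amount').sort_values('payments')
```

42900

filter rows where client == 'Hana':
    amount client grade  payments
2        5   Hana     A       120
7       87   Hana     E        44
8      390   Hana     A       110
11      73   Hana     D        79
12     105   Hana     D        28
take first 3 rows:
   amount client grade  payments
2       5   Hana     A       120
7      87   Hana     E        44
8     390   Hana     A       110
take 2 rows with largest amount:
   amount client grade  payments
8     390   Hana     A       110
7      87   Hana     E        44
sort by payments:
   amount client grade  payments
7      87   Hana     E        44
8     390   Hana     A       110
add column amount_times_payments = t['amount'] * t['payments']:
   amount client grade  payments  amount_times_payments
7      87   Hana     E        44                   3828
8     390   Hana     A       110                  42900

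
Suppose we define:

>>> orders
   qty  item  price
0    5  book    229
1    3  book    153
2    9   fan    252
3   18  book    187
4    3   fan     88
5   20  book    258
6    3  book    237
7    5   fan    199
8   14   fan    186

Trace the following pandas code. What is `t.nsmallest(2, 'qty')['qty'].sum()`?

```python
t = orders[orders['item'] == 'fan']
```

filter rows where item == 'fan':
   qty item  price
2    9  fan    252
4    3  fan     88
7    5  fan    199
8   14  fan    186
take 2 rows with smallest qty:
   qty item  price
4    3  fan     88
7    5  fan    199
Reading off the sum of column 'qty', we get 8.

8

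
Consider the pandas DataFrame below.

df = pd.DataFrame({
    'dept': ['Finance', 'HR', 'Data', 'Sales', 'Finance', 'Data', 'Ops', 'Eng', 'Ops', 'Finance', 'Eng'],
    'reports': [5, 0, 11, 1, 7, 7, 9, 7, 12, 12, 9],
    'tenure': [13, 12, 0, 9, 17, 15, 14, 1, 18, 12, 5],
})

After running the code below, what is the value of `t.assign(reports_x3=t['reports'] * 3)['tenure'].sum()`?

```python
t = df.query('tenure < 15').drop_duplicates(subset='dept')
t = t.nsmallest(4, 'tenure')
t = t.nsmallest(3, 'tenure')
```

filter rows where tenure < 15:
       dept  reports  tenure
0   Finance        5      13
1        HR        0      12
2      Data       11       0
3     Sales        1       9
6       Ops        9      14
7       Eng        7       1
9   Finance       12      12
10      Eng        9       5
drop duplicate dept (keep=first):
      dept  reports  tenure
0  Finance        5      13
1       HR        0      12
2     Data       11       0
3    Sales        1       9
6      Ops        9      14
7      Eng        7       1
take 4 rows with smallest tenure:
    dept  reports  tenure
2   Data       11       0
7    Eng        7       1
3  Sales        1       9
1     HR        0      12
take 3 rows with smallest tenure:
    dept  reports  tenure
2   Data       11       0
7    Eng        7       1
3  Sales        1       9
add column reports_x3 = t['reports'] * 3:
    dept  reports  tenure  reports_x3
2   Data       11       0          33
7    Eng        7       1          21
3  Sales        1       9           3
Finally, sum of column 'tenure' = 10.

10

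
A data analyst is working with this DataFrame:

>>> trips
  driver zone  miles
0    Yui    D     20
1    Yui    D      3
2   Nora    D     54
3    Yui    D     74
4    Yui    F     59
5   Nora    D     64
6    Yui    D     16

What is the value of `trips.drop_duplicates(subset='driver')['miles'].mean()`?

37.0

drop duplicate driver (keep=first):
  driver zone  miles
0    Yui    D     20
2   Nora    D     54
Finally, mean of column 'miles' = 37.0.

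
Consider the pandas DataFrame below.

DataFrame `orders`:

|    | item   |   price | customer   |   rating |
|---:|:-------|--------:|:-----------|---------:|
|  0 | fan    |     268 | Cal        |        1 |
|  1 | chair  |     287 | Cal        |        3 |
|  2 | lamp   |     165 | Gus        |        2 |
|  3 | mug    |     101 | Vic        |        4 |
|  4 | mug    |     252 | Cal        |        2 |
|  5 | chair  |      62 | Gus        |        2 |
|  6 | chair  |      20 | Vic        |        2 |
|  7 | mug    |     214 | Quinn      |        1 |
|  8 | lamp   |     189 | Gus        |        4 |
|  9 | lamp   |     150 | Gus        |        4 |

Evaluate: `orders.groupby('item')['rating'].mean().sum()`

9.0

group by item, mean of rating:
item
chair    2.333333
fan      1.000000
lamp     3.333333
mug      2.333333
Name: rating, dtype: float64
Reading off the sum of the resulting series, we get 9.0.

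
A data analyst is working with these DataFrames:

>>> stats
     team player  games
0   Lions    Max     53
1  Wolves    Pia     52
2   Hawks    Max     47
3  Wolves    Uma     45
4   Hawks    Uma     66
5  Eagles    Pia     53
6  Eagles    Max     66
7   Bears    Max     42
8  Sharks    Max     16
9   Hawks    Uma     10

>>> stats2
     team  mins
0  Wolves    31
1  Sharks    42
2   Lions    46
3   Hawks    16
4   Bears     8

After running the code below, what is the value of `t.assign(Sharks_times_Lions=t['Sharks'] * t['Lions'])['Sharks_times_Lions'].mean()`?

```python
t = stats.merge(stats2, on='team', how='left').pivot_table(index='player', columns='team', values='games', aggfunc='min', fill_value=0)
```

282.666666667

merge on 'team' (how='left') → 10 rows:
     team player  games  mins
0   Lions    Max     53  46.0
1  Wolves    Pia     52  31.0
2   Hawks    Max     47  16.0
3  Wolves    Uma     45  31.0
4   Hawks    Uma     66  16.0
5  Eagles    Pia     53   NaN
6  Eagles    Max     66   NaN
7   Bears    Max     42   8.0
8  Sharks    Max     16  42.0
9   Hawks    Uma     10  16.0
pivot: rows=player, cols=team, min(games):
team    Bears  Eagles  Hawks  Lions  Sharks  Wolves
player                                             
Max        42      66     47     53      16       0
Pia         0      53      0      0       0      52
Uma         0       0     10      0       0      45
add column Sharks_times_Lions = t['Sharks'] * t['Lions']:
team    Bears  Eagles  Hawks  Lions  Sharks  Wolves  Sharks_times_Lions
player                                                                 
Max        42      66     47     53      16       0                 848
Pia         0      53      0      0       0      52                   0
Uma         0       0     10      0       0      45                   0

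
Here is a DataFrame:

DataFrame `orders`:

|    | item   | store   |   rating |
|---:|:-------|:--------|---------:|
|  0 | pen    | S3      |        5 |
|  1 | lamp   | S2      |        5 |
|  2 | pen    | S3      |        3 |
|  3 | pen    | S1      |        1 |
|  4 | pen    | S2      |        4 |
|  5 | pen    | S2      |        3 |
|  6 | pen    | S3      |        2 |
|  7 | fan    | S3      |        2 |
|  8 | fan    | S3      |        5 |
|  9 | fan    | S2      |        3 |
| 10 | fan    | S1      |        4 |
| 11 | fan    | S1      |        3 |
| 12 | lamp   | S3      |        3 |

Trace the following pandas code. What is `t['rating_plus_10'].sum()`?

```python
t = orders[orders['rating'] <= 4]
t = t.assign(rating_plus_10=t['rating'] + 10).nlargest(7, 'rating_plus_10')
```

filter rows where rating <= 4:
    item store  rating
2    pen    S3       3
3    pen    S1       1
4    pen    S2       4
5    pen    S2       3
6    pen    S3       2
7    fan    S3       2
9    fan    S2       3
10   fan    S1       4
11   fan    S1       3
12  lamp    S3       3
add column rating_plus_10 = t['rating'] + 10:
    item store  rating  rating_plus_10
2    pen    S3       3              13
3    pen    S1       1              11
4    pen    S2       4              14
5    pen    S2       3              13
6    pen    S3       2              12
7    fan    S3       2              12
9    fan    S2       3              13
10   fan    S1       4              14
11   fan    S1       3              13
12  lamp    S3       3              13
take 7 rows with largest rating_plus_10:
    item store  rating  rating_plus_10
4    pen    S2       4              14
10   fan    S1       4              14
2    pen    S3       3              13
5    pen    S2       3              13
9    fan    S2       3              13
11   fan    S1       3              13
12  lamp    S3       3              13

93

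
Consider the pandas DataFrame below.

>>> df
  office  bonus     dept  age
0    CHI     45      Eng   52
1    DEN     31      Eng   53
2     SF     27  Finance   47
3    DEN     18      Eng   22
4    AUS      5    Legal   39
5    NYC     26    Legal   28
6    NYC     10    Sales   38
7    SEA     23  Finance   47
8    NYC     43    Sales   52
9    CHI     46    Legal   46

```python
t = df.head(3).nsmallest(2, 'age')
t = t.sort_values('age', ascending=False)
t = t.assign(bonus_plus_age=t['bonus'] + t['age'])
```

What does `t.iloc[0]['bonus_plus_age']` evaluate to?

take first 3 rows:
  office  bonus     dept  age
0    CHI     45      Eng   52
1    DEN     31      Eng   53
2     SF     27  Finance   47
take 2 rows with smallest age:
  office  bonus     dept  age
2     SF     27  Finance   47
0    CHI     45      Eng   52
sort by age descending:
  office  bonus     dept  age
0    CHI     45      Eng   52
2     SF     27  Finance   47
add column bonus_plus_age = t['bonus'] + t['age']:
  office  bonus     dept  age  bonus_plus_age
0    CHI     45      Eng   52              97
2     SF     27  Finance   47              74
Then the value at position 0, column 'bonus_plus_age': 97

97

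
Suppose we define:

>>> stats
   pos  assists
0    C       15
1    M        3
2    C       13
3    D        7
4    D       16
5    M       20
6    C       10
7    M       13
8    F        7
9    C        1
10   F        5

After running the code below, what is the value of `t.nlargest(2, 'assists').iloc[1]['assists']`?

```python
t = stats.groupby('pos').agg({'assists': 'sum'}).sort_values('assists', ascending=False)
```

36

group by pos, sum of assists:
     assists
pos         
C         39
D         23
F         12
M         36
sort by assists descending:
     assists
pos         
C         39
M         36
D         23
F         12
take 2 rows with largest assists:
     assists
pos         
C         39
M         36
Hence 36.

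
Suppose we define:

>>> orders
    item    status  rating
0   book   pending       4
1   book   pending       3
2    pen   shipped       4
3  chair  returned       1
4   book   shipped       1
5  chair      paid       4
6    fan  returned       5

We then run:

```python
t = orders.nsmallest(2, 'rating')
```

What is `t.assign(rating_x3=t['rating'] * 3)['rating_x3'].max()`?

take 2 rows with smallest rating:
    item    status  rating
3  chair  returned       1
4   book   shipped       1
add column rating_x3 = t['rating'] * 3:
    item    status  rating  rating_x3
3  chair  returned       1          3
4   book   shipped       1          3

3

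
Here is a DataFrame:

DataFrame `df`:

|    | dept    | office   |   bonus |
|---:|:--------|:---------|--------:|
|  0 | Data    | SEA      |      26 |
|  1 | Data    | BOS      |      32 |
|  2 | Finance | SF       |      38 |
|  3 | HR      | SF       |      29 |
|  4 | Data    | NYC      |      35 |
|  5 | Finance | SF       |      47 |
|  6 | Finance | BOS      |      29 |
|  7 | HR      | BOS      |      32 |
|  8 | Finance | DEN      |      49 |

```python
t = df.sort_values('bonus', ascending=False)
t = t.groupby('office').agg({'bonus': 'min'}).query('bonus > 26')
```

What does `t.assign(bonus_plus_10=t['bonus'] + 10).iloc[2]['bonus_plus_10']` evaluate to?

45

sort by bonus descending:
      dept office  bonus
8  Finance    DEN     49
5  Finance     SF     47
2  Finance     SF     38
4     Data    NYC     35
1     Data    BOS     32
7       HR    BOS     32
3       HR     SF     29
6  Finance    BOS     29
0     Data    SEA     26
group by office, min of bonus:
        bonus
office       
BOS        29
DEN        49
NYC        35
SEA        26
SF         29
filter rows where bonus > 26:
        bonus
office       
BOS        29
DEN        49
NYC        35
SF         29
add column bonus_plus_10 = t['bonus'] + 10:
        bonus  bonus_plus_10
office                      
BOS        29             39
DEN        49             59
NYC        35             45
SF         29             39
Then the value at position 2, column 'bonus_plus_10': 45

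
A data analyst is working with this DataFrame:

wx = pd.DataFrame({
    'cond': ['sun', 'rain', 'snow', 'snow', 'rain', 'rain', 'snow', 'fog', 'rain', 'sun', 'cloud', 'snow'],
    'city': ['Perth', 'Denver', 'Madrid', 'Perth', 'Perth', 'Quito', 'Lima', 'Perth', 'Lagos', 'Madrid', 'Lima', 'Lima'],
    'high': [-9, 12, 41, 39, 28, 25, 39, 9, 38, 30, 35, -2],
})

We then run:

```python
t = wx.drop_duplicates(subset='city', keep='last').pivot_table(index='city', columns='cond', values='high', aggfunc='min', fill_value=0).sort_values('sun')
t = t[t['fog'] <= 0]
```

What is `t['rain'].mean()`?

drop duplicate city (keep=last):
    cond    city  high
1   rain  Denver    12
5   rain   Quito    25
7    fog   Perth     9
8   rain   Lagos    38
9    sun  Madrid    30
11  snow    Lima    -2
pivot: rows=city, cols=cond, min(high):
cond    fog  rain  snow  sun
city                        
Denver    0    12     0    0
Lagos     0    38     0    0
Lima      0     0    -2    0
Madrid    0     0     0   30
Perth     9     0     0    0
Quito     0    25     0    0
sort by sun:
cond    fog  rain  snow  sun
city                        
Denver    0    12     0    0
Lagos     0    38     0    0
Lima      0     0    -2    0
Perth     9     0     0    0
Quito     0    25     0    0
Madrid    0     0     0   30
filter rows where fog <= 0:
cond    fog  rain  snow  sun
city                        
Denver    0    12     0    0
Lagos     0    38     0    0
Lima      0     0    -2    0
Quito     0    25     0    0
Madrid    0     0     0   30
Taking the mean of column 'rain' gives 15.0.

15.0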